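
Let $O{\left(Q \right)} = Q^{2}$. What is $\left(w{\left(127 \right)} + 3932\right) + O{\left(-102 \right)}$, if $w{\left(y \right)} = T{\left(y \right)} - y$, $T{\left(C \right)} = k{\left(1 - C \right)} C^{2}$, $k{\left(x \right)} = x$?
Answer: $-2018045$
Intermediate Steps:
$T{\left(C \right)} = C^{2} \left(1 - C\right)$ ($T{\left(C \right)} = \left(1 - C\right) C^{2} = C^{2} \left(1 - C\right)$)
$w{\left(y \right)} = - y + y^{2} \left(1 - y\right)$ ($w{\left(y \right)} = y^{2} \left(1 - y\right) - y = - y + y^{2} \left(1 - y\right)$)
$\left(w{\left(127 \right)} + 3932\right) + O{\left(-102 \right)} = \left(127 \left(-1 + 127 \left(1 - 127\right)\right) + 3932\right) + \left(-102\right)^{2} = \left(127 \left(-1 + 127 \left(1 - 127\right)\right) + 3932\right) + 10404 = \left(127 \left(-1 + 127 \left(-126\right)\right) + 3932\right) + 10404 = \left(127 \left(-1 - 16002\right) + 3932\right) + 10404 = \left(127 \left(-16003\right) + 3932\right) + 10404 = \left(-2032381 + 3932\right) + 10404 = -2028449 + 10404 = -2018045$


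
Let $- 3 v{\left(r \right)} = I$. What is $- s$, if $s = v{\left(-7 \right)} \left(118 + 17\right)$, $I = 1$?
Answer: $45$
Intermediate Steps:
$v{\left(r \right)} = - \frac{1}{3}$ ($v{\left(r \right)} = \left(- \frac{1}{3}\right) 1 = - \frac{1}{3}$)
$s = -45$ ($s = - \frac{118 + 17}{3} = \left(- \frac{1}{3}\right) 135 = -45$)
$- s = \left(-1\right) \left(-45\right) = 45$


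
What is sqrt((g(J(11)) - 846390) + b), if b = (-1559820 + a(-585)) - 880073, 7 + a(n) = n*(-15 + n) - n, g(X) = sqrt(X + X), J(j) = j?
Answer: sqrt(-2934705 + sqrt(22)) ≈ 1713.1*I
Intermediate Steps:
g(X) = sqrt(2)*sqrt(X) (g(X) = sqrt(2*X) = sqrt(2)*sqrt(X))
a(n) = -7 - n + n*(-15 + n) (a(n) = -7 + (n*(-15 + n) - n) = -7 + (-n + n*(-15 + n)) = -7 - n + n*(-15 + n))
b = -2088315 (b = (-1559820 + (-7 + (-585)**2 - 16*(-585))) - 880073 = (-1559820 + (-7 + 342225 + 9360)) - 880073 = (-1559820 + 351578) - 880073 = -1208242 - 880073 = -2088315)
sqrt((g(J(11)) - 846390) + b) = sqrt((sqrt(2)*sqrt(11) - 846390) - 2088315) = sqrt((sqrt(22) - 846390) - 2088315) = sqrt((-846390 + sqrt(22)) - 2088315) = sqrt(-2934705 + sqrt(22))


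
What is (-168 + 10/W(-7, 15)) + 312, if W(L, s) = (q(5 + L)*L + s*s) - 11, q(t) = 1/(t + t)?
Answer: 124312/863 ≈ 144.05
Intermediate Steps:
q(t) = 1/(2*t)
W(L, s) = -11 + s**2 + L/(2*(5 + L)) (W(L, s) = ((1/(2*(5 + L)))*L + s*s) - 11 = (L/(2*(5 + L)) + s**2) - 11 = (s**2 + L/(2*(5 + L))) - 11 = -11 + s**2 + L/(2*(5 + L)))
(-168 + 10/W(-7, 15)) + 312 = (-168 + 10/((((1/2)*(-7) + (-11 + 15**2)*(5 - 7))/(5 - 7)))) + 312 = (-168 + 10/(((-7/2 + (-11 + 225)*(-2))/(-2)))) + 312 = (-168 + 10/((-(-7/2 + 214*(-2))/2))) + 312 = (-168 + 10/((-(-7/2 - 428)/2))) + 312 = (-168 + 10/((-1/2*(-863/2)))) + 312 = (-168 + 10/(863/4)) + 312 = (-168 + 10*(4/863)) + 312 = (-168 + 40/863) + 312 = -144944/863 + 312 = 124312/863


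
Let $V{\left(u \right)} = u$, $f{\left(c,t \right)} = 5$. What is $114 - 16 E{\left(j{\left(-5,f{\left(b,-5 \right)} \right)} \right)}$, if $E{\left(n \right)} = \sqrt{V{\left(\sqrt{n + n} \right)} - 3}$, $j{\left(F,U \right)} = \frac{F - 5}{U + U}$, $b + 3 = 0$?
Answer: $114 - 16 \sqrt{-3 + i \sqrt{2}} \approx 107.63 - 28.435 i$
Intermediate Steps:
$b = -3$ ($b = -3 + 0 = -3$)
$j{\left(F,U \right)} = \frac{-5 + F}{2 U}$
$E{\left(n \right)} = \sqrt{-3 + \sqrt{2} \sqrt{n}}$ ($E{\left(n \right)} = \sqrt{\sqrt{n + n} - 3} = \sqrt{\sqrt{2 n} - 3} = \sqrt{\sqrt{2} \sqrt{n} - 3} = \sqrt{-3 + \sqrt{2} \sqrt{n}}$)
$114 - 16 E{\left(j{\left(-5,f{\left(b,-5 \right)} \right)} \right)} = 114 - 16 \sqrt{-3 + \sqrt{2} \sqrt{\frac{-5 - 5}{2 \cdot 5}}} = 114 - 16 \sqrt{-3 + \sqrt{2} \sqrt{\frac{1}{2} \cdot \frac{1}{5} \left(-10\right)}} = 114 - 16 \sqrt{-3 + \sqrt{2} \sqrt{-1}} = 114 - 16 \sqrt{-3 + \sqrt{2} i} = 114 - 16 \sqrt{-3 + i \sqrt{2}}$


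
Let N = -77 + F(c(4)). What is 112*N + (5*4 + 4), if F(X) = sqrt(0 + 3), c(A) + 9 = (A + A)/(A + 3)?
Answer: -8600 + 112*sqrt(3) ≈ -8406.0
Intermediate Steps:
c(A) = -9 + 2*A/(3 + A) (c(A) = -9 + (A + A)/(A + 3) = -9 + (2*A)/(3 + A) = -9 + 2*A/(3 + A))
F(X) = sqrt(3)
N = -77 + sqrt(3) ≈ -75.268
112*N + (5*4 + 4) = 112*(-77 + sqrt(3)) + (5*4 + 4) = (-8624 + 112*sqrt(3)) + (20 + 4) = (-8624 + 112*sqrt(3)) + 24 = -8600 + 112*sqrt(3)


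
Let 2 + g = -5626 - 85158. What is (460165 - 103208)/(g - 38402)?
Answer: -356957/129188 ≈ -2.7631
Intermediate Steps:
g = -90786 (g = -2 + (-5626 - 85158) = -2 - 90784 = -90786)
(460165 - 103208)/(g - 38402) = (460165 - 103208)/(-90786 - 38402) = 356957/(-129188) = 356957*(-1/129188) = -356957/129188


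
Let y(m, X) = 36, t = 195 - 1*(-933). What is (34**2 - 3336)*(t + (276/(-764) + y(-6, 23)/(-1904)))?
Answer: -55872683325/22729 ≈ -2.4582e+6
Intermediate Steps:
t = 1128 (t = 195 + 933 = 1128)
(34**2 - 3336)*(t + (276/(-764) + y(-6, 23)/(-1904))) = (34**2 - 3336)*(1128 + (276/(-764) + 36/(-1904))) = (1156 - 3336)*(1128 + (276*(-1/764) + 36*(-1/1904))) = -2180*(1128 + (-69/191 - 9/476)) = -2180*(1128 - 34563/90916) = -2180*102518685/90916 = -55872683325/22729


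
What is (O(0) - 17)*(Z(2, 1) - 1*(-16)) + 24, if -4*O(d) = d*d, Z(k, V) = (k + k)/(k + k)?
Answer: -265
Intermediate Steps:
Z(k, V) = 1 (Z(k, V) = (2*k)/((2*k)) = (2*k)*(1/(2*k)) = 1)
O(d) = -d²/4 (O(d) = -d*d/4 = -d²/4)
(O(0) - 17)*(Z(2, 1) - 1*(-16)) + 24 = (-¼*0² - 17)*(1 - 1*(-16)) + 24 = (-¼*0 - 17)*(1 + 16) + 24 = (0 - 17)*17 + 24 = -17*17 + 24 = -289 + 24 = -265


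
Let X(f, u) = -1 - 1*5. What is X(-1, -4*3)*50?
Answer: -300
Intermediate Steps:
X(f, u) = -6 (X(f, u) = -1 - 5 = -6)
X(-1, -4*3)*50 = -6*50 = -300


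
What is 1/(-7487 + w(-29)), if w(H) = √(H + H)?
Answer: -7487/56055227 - I*√58/56055227 ≈ -0.00013356 - 1.3586e-7*I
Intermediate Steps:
w(H) = √2*√H (w(H) = √(2*H) = √2*√H)
1/(-7487 + w(-29)) = 1/(-7487 + √2*√(-29)) = 1/(-7487 + √2*(I*√29)) = 1/(-7487 + I*√58)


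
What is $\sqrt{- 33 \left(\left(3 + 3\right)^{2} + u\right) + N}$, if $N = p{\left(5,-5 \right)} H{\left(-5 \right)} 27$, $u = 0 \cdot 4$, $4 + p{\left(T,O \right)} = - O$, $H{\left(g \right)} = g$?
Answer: $21 i \sqrt{3} \approx 36.373 i$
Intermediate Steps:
$p{\left(T,O \right)} = -4 - O$
$u = 0$
$N = -135$ ($N = \left(-4 - -5\right) \left(-5\right) 27 = \left(-4 + 5\right) \left(-5\right) 27 = 1 \left(-5\right) 27 = \left(-5\right) 27 = -135$)
$\sqrt{- 33 \left(\left(3 + 3\right)^{2} + u\right) + N} = \sqrt{- 33 \left(\left(3 + 3\right)^{2} + 0\right) - 135} = \sqrt{- 33 \left(6^{2} + 0\right) - 135} = \sqrt{- 33 \left(36 + 0\right) - 135} = \sqrt{\left(-33\right) 36 - 135} = \sqrt{-1188 - 135} = \sqrt{-1323} = 21 i \sqrt{3}$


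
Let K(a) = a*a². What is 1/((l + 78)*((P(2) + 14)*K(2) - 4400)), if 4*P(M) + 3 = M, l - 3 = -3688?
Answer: 1/15474030 ≈ 6.4624e-8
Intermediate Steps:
l = -3685 (l = 3 - 3688 = -3685)
P(M) = -¾ + M/4
K(a) = a³
1/((l + 78)*((P(2) + 14)*K(2) - 4400)) = 1/((-3685 + 78)*(((-¾ + (¼)*2) + 14)*2³ - 4400)) = 1/(-3607*(((-¾ + ½) + 14)*8 - 4400)) = 1/(-3607*((-¼ + 14)*8 - 4400)) = 1/(-3607*((55/4)*8 - 4400)) = 1/(-3607*(110 - 4400)) = 1/(-3607*(-4290)) = 1/15474030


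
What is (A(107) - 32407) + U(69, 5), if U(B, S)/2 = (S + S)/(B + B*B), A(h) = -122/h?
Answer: -1674884879/51681 ≈ -32408.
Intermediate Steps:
U(B, S) = 4*S/(B + B**2) (U(B, S) = 2*((S + S)/(B + B*B)) = 2*((2*S)/(B + B**2)) = 2*(2*S/(B + B**2)) = 4*S/(B + B**2))
(A(107) - 32407) + U(69, 5) = (-122/107 - 32407) + 4*5/(69*(1 + 69)) = (-122*1/107 - 32407) + 4*5*(1/69)/70 = (-122/107 - 32407) + 4*5*(1/69)*(1/70) = -3467671/107 + 2/483 = -1674884879/51681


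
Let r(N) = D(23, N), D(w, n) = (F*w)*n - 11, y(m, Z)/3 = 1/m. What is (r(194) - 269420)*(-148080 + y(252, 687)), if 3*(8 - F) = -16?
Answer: 7834066929547/252 ≈ 3.1088e+10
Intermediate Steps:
F = 40/3 (F = 8 - 1/3*(-16) = 8 + 16/3 = 40/3 ≈ 13.333)
y(m, Z) = 3/m
D(w, n) = -11 + 40*n*w/3 (D(w, n) = (40*w/3)*n - 11 = 40*n*w/3 - 11 = -11 + 40*n*w/3)
r(N) = -11 + 920*N/3 (r(N) = -11 + (40/3)*N*23 = -11 + 920*N/3)
(r(194) - 269420)*(-148080 + y(252, 687)) = ((-11 + (920/3)*194) - 269420)*(-148080 + 3/252) = ((-11 + 178480/3) - 269420)*(-148080 + 3*(1/252)) = (178447/3 - 269420)*(-148080 + 1/84) = -629813/3*(-12438719/84) = 7834066929547/252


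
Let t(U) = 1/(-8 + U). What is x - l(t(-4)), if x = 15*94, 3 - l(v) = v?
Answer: 16883/12 ≈ 1406.9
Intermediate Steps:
l(v) = 3 - v
x = 1410
x - l(t(-4)) = 1410 - (3 - 1/(-8 - 4)) = 1410 - (3 - 1/(-12)) = 1410 - (3 - 1*(-1/12)) = 1410 - (3 + 1/12) = 1410 - 1*37/12 = 1410 - 37/12 = 16883/12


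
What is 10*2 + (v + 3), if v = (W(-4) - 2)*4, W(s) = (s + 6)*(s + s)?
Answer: -49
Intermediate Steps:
W(s) = 2*s*(6 + s) (W(s) = (6 + s)*(2*s) = 2*s*(6 + s))
v = -72 (v = (2*(-4)*(6 - 4) - 2)*4 = (2*(-4)*2 - 2)*4 = (-16 - 2)*4 = -18*4 = -72)
10*2 + (v + 3) = 10*2 + (-72 + 3) = 20 - 69 = -49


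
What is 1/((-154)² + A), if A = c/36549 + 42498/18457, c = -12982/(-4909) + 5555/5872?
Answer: 6481782223911888/153736872428651180021 ≈ 4.2162e-5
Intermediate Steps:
c = 103499799/28825648 (c = -12982*(-1/4909) + 5555*(1/5872) = 12982/4909 + 5555/5872 = 103499799/28825648 ≈ 3.5905)
A = 14925206356844213/6481782223911888 (A = (103499799/28825648)/36549 + 42498/18457 = (103499799/28825648)*(1/36549) + 42498*(1/18457) = 34499933/351182869584 + 42498/18457 = 14925206356844213/6481782223911888 ≈ 2.3026)
1/((-154)² + A) = 1/((-154)² + 14925206356844213/6481782223911888) = 1/(23716 + 14925206356844213/6481782223911888) = 1/(153736872428651180021/6481782223911888) = 6481782223911888/153736872428651180021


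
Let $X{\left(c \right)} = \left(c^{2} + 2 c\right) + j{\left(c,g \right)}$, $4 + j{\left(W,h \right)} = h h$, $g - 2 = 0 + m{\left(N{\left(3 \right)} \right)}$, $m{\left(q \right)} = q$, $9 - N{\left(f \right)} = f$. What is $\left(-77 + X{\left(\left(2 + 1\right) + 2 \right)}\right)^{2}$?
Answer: $324$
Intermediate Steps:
$N{\left(f \right)} = 9 - f$
$g = 8$ ($g = 2 + \left(0 + \left(9 - 3\right)\right) = 2 + \left(0 + 6\right) = 2 + 6 = 8$)
$j{\left(W,h \right)} = -4 + h^{2}$ ($j{\left(W,h \right)} = -4 + h h = -4 + h^{2}$)
$X{\left(c \right)} = 60 + c^{2} + 2 c$ ($X{\left(c \right)} = \left(c^{2} + 2 c\right) - \left(4 - 8^{2}\right) = \left(c^{2} + 2 c\right) + \left(-4 + 64\right) = \left(c^{2} + 2 c\right) + 60 = 60 + c^{2} + 2 c$)
$\left(-77 + X{\left(\left(2 + 1\right) + 2 \right)}\right)^{2} = \left(-77 + \left(60 + \left(\left(2 + 1\right) + 2\right)^{2} + 2 \left(\left(2 + 1\right) + 2\right)\right)\right)^{2} = \left(-77 + \left(60 + \left(3 + 2\right)^{2} + 2 \left(3 + 2\right)\right)\right)^{2} = \left(-77 + \left(60 + 5^{2} + 2 \cdot 5\right)\right)^{2} = \left(-77 + \left(60 + 25 + 10\right)\right)^{2} = \left(-77 + 95\right)^{2} = 18^{2} = 324$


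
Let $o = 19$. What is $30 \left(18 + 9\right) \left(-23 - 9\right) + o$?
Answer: $-25901$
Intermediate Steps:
$30 \left(18 + 9\right) \left(-23 - 9\right) + o = 30 \left(18 + 9\right) \left(-23 - 9\right) + 19 = 30 \cdot 27 \left(-32\right) + 19 = 30 \left(-864\right) + 19 = -25920 + 19 = -25901$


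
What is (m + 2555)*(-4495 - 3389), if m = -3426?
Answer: 6866964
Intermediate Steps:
(m + 2555)*(-4495 - 3389) = (-3426 + 2555)*(-4495 - 3389) = -871*(-7884) = 6866964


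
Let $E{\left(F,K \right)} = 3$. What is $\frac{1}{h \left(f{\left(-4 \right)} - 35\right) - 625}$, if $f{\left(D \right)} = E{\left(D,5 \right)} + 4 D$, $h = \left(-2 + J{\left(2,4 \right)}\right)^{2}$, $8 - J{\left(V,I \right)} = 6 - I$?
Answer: $- \frac{1}{1393} \approx -0.00071787$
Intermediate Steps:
$J{\left(V,I \right)} = 2 + I$ ($J{\left(V,I \right)} = 8 - \left(6 - I\right) = 8 + \left(-6 + I\right) = 2 + I$)
$h = 16$ ($h = \left(-2 + \left(2 + 4\right)\right)^{2} = \left(-2 + 6\right)^{2} = 4^{2} = 16$)
$f{\left(D \right)} = 3 + 4 D$
$\frac{1}{h \left(f{\left(-4 \right)} - 35\right) - 625} = \frac{1}{16 \left(\left(3 + 4 \left(-4\right)\right) - 35\right) - 625} = \frac{1}{16 \left(\left(3 - 16\right) - 35\right) - 625} = \frac{1}{16 \left(-13 - 35\right) - 625} = \frac{1}{16 \left(-48\right) - 625} = \frac{1}{-768 - 625} = \frac{1}{-1393} = - \frac{1}{1393}$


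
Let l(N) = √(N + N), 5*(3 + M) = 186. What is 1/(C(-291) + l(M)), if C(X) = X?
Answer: -485/141021 - √190/141021 ≈ -0.0035369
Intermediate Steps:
M = 171/5 (M = -3 + (⅕)*186 = -3 + 186/5 = 171/5 ≈ 34.200)
l(N) = √2*√N (l(N) = √(2*N) = √2*√N)
1/(C(-291) + l(M)) = 1/(-291 + √2*√(171/5)) = 1/(-291 + √2*(3*√95/5)) = 1/(-291 + 3*√190/5)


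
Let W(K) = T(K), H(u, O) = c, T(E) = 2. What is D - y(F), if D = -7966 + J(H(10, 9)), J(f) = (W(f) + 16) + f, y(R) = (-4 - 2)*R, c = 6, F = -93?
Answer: -8500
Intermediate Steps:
H(u, O) = 6
W(K) = 2
y(R) = -6*R
J(f) = 18 + f (J(f) = (2 + 16) + f = 18 + f)
D = -7942 (D = -7966 + (18 + 6) = -7966 + 24 = -7942)
D - y(F) = -7942 - (-6)*(-93) = -7942 - 1*558 = -7942 - 558 = -8500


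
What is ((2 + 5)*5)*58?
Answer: 2030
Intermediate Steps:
((2 + 5)*5)*58 = (7*5)*58 = 35*58 = 2030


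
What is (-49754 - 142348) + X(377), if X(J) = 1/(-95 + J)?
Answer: -54172763/282 ≈ -1.9210e+5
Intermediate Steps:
(-49754 - 142348) + X(377) = (-49754 - 142348) + 1/(-95 + 377) = -192102 + 1/282 = -54172763/282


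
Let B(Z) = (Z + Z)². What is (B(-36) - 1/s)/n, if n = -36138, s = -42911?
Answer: -222450625/1550717718 ≈ -0.14345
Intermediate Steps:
B(Z) = 4*Z² (B(Z) = (2*Z)² = 4*Z²)
(B(-36) - 1/s)/n = (4*(-36)² - 1/(-42911))/(-36138) = (4*1296 - 1*(-1/42911))*(-1/36138) = (5184 + 1/42911)*(-1/36138) = (222450625/42911)*(-1/36138) = -222450625/1550717718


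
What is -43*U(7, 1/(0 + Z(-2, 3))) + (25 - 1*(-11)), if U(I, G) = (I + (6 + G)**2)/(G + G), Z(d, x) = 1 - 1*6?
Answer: 22024/5 ≈ 4404.8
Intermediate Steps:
Z(d, x) = -5 (Z(d, x) = 1 - 6 = -5)
U(I, G) = (I + (6 + G)**2)/(2*G) (U(I, G) = (I + (6 + G)**2)/((2*G)) = (I + (6 + G)**2)*(1/(2*G)) = (I + (6 + G)**2)/(2*G))
-43*U(7, 1/(0 + Z(-2, 3))) + (25 - 1*(-11)) = -43*(7 + (6 + 1/(0 - 5))**2)/(2*(1/(0 - 5))) + (25 - 1*(-11)) = -43*(7 + (6 + 1/(-5))**2)/(2*(1/(-5))) + (25 + 11) = -43*(7 + (6 - 1/5)**2)/(2*(-1/5)) + 36 = -43*(-5)*(7 + (29/5)**2)/2 + 36 = -43*(-5)*(7 + 841/25)/2 + 36 = -43*(-5)*1016/(2*25) + 36 = -43*(-508/5) + 36 = 21844/5 + 36 = 22024/5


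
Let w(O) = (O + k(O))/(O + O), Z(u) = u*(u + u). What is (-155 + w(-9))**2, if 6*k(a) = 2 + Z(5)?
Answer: 70040161/2916 ≈ 24019.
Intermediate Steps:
Z(u) = 2*u**2 (Z(u) = u*(2*u) = 2*u**2)
k(a) = 26/3 (k(a) = (2 + 2*5**2)/6 = (2 + 2*25)/6 = (2 + 50)/6 = (1/6)*52 = 26/3)
w(O) = (26/3 + O)/(2*O) (w(O) = (O + 26/3)/(O + O) = (26/3 + O)/((2*O)) = (26/3 + O)*(1/(2*O)) = (26/3 + O)/(2*O))
(-155 + w(-9))**2 = (-155 + (1/6)*(26 + 3*(-9))/(-9))**2 = (-155 + (1/6)*(-1/9)*(26 - 27))**2 = (-155 + (1/6)*(-1/9)*(-1))**2 = (-155 + 1/54)**2 = (-8369/54)**2 = 70040161/2916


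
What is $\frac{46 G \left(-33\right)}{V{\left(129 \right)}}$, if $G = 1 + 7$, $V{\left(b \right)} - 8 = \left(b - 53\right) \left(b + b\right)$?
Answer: $- \frac{759}{1226} \approx -0.61909$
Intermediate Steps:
$V{\left(b \right)} = 8 + 2 b \left(-53 + b\right)$ ($V{\left(b \right)} = 8 + \left(b - 53\right) \left(b + b\right) = 8 + \left(-53 + b\right) 2 b = 8 + 2 b \left(-53 + b\right)$)
$G = 8$
$\frac{46 G \left(-33\right)}{V{\left(129 \right)}} = \frac{46 \cdot 8 \left(-33\right)}{8 - 13674 + 2 \cdot 129^{2}} = \frac{368 \left(-33\right)}{8 - 13674 + 2 \cdot 16641} = - \frac{12144}{8 - 13674 + 33282} = - \frac{12144}{19616} = \left(-12144\right) \frac{1}{19616} = - \frac{759}{1226}$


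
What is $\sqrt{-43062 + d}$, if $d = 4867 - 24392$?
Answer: $i \sqrt{62587} \approx 250.17 i$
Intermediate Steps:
$d = -19525$
$\sqrt{-43062 + d} = \sqrt{-43062 - 19525} = \sqrt{-62587} = i \sqrt{62587}$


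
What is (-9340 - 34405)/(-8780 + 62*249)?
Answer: -43745/6658 ≈ -6.5703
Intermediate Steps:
(-9340 - 34405)/(-8780 + 62*249) = -43745/(-8780 + 15438) = -43745/6658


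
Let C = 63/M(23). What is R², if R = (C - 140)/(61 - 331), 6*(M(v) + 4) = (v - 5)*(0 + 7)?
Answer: 5368489/21068100 ≈ 0.25482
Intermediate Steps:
M(v) = -59/6 + 7*v/6 (M(v) = -4 + ((v - 5)*(0 + 7))/6 = -4 + ((-5 + v)*7)/6 = -4 + (-35 + 7*v)/6 = -4 + (-35/6 + 7*v/6) = -59/6 + 7*v/6)
C = 63/17 (C = 63/(-59/6 + (7/6)*23) = 63/(-59/6 + 161/6) = 63/17 ≈ 3.7059)
R = 2317/4590 (R = (63/17 - 140)/(61 - 331) = -2317/17/(-270) = -2317/17*(-1/270) = 2317/4590 ≈ 0.50479)
R² = (2317/4590)² = 5368489/21068100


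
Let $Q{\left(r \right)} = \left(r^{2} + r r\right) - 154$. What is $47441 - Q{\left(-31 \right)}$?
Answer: $45673$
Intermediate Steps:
$Q{\left(r \right)} = -154 + 2 r^{2}$ ($Q{\left(r \right)} = \left(r^{2} + r^{2}\right) - 154 = 2 r^{2} - 154 = -154 + 2 r^{2}$)
$47441 - Q{\left(-31 \right)} = 47441 - \left(-154 + 2 \left(-31\right)^{2}\right) = 47441 - \left(-154 + 2 \cdot 961\right) = 47441 - \left(-154 + 1922\right) = 47441 - 1768 = 45673$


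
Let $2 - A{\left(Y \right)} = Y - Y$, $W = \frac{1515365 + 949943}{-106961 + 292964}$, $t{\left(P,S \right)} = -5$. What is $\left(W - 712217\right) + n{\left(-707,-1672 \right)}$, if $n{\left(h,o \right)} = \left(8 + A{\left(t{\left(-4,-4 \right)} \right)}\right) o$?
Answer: $- \frac{135582003503}{186003} \approx -7.2892 \cdot 10^{5}$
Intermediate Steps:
$W = \frac{2465308}{186003} \approx 13.254$
$A{\left(Y \right)} = 2$ ($A{\left(Y \right)} = 2 - \left(Y - Y\right) = 2 - 0 = 2 + 0 = 2$)
$n{\left(h,o \right)} = 10 o$ ($n{\left(h,o \right)} = \left(8 + 2\right) o = 10 o$)
$\left(W - 712217\right) + n{\left(-707,-1672 \right)} = \left(\frac{2465308}{186003} - 712217\right) + 10 \left(-1672\right) = - \frac{132472033343}{186003} - 16720 = - \frac{135582003503}{186003}$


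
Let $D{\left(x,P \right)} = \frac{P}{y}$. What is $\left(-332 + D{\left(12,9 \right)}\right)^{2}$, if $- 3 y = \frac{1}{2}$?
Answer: $148996$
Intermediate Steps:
$y = - \frac{1}{6}$ ($y = - \frac{1}{3 \cdot 2} = \left(- \frac{1}{3}\right) \frac{1}{2} = - \frac{1}{6} \approx -0.16667$)
$D{\left(x,P \right)} = - 6 P$ ($D{\left(x,P \right)} = \frac{P}{- \frac{1}{6}} = P \left(-6\right) = - 6 P$)
$\left(-332 + D{\left(12,9 \right)}\right)^{2} = \left(-332 - 54\right)^{2} = \left(-386\right)^{2} = 148996$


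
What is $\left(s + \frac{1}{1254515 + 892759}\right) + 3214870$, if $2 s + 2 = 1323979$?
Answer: $\frac{4162338729365}{1073637} \approx 3.8769 \cdot 10^{6}$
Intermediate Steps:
$s = \frac{1323977}{2}$ ($s = -1 + \frac{1}{2} \cdot 1323979 = -1 + \frac{1323979}{2} = \frac{1323977}{2} \approx 6.6199 \cdot 10^{5}$)
$\left(s + \frac{1}{1254515 + 892759}\right) + 3214870 = \left(\frac{1323977}{2} + \frac{1}{1254515 + 892759}\right) + 3214870 = \left(\frac{1323977}{2} + \frac{1}{2147274}\right) + 3214870 = \frac{710735347175}{1073637} + 3214870 = \frac{4162338729365}{1073637}$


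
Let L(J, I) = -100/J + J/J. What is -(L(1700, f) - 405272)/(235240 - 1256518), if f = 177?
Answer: -1148268/2893621 ≈ -0.39683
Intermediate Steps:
L(J, I) = 1 - 100/J (L(J, I) = -100/J + 1 = 1 - 100/J)
-(L(1700, f) - 405272)/(235240 - 1256518) = -((-100 + 1700)/1700 - 405272)/(235240 - 1256518) = -((1/1700)*1600 - 405272)/(-1021278) = -(16/17 - 405272)*(-1)/1021278 = -(-6889608)*(-1)/(17*1021278) = -1*1148268/2893621 = -1148268/2893621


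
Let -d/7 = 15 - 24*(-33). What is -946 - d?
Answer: 4703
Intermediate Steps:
d = -5649 (d = -7*(15 - 24*(-33)) = -7*(15 + 792) = -7*807 = -5649)
-946 - d = -946 - 1*(-5649) = -946 + 5649 = 4703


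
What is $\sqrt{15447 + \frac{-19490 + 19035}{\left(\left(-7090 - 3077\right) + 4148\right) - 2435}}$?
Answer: $\frac{\sqrt{1104002728422}}{8454} \approx 124.29$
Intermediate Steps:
$\sqrt{15447 + \frac{-19490 + 19035}{\left(\left(-7090 - 3077\right) + 4148\right) - 2435}} = \sqrt{15447 - \frac{455}{\left(-10167 + 4148\right) - 2435}} = \sqrt{15447 - \frac{455}{-6019 - 2435}} = \sqrt{15447 - \frac{455}{-8454}} = \sqrt{15447 - - \frac{455}{8454}} = \sqrt{15447 + \frac{455}{8454}} = \sqrt{\frac{130589393}{8454}} = \frac{\sqrt{1104002728422}}{8454}$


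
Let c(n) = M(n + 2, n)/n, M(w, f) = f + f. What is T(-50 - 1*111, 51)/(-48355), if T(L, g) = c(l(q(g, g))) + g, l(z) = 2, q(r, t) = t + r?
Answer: -53/48355 ≈ -0.0010961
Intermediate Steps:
M(w, f) = 2*f
q(r, t) = r + t
c(n) = 2 (c(n) = (2*n)/n = 2)
T(L, g) = 2 + g
T(-50 - 1*111, 51)/(-48355) = (2 + 51)/(-48355) = 53*(-1/48355) = -53/48355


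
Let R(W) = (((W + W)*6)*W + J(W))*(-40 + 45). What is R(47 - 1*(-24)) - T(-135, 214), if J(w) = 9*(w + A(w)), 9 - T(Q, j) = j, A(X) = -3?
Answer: 305725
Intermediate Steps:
T(Q, j) = 9 - j
J(w) = -27 + 9*w (J(w) = 9*(w - 3) = 9*(-3 + w) = -27 + 9*w)
R(W) = -135 + 45*W + 60*W² (R(W) = (((W + W)*6)*W + (-27 + 9*W))*(-40 + 45) = (((2*W)*6)*W + (-27 + 9*W))*5 = ((12*W)*W + (-27 + 9*W))*5 = (12*W² + (-27 + 9*W))*5 = (-27 + 9*W + 12*W²)*5 = -135 + 45*W + 60*W²)
R(47 - 1*(-24)) - T(-135, 214) = (-135 + 45*(47 - 1*(-24)) + 60*(47 - 1*(-24))²) - (9 - 1*214) = (-135 + 45*(47 + 24) + 60*(47 + 24)²) - (9 - 214) = (-135 + 45*71 + 60*71²) - 1*(-205) = (-135 + 3195 + 60*5041) + 205 = (-135 + 3195 + 302460) + 205 = 305520 + 205 = 305725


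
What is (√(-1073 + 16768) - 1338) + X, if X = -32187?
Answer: -33525 + √15695 ≈ -33400.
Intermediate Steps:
(√(-1073 + 16768) - 1338) + X = (√(-1073 + 16768) - 1338) - 32187 = (√15695 - 1338) - 32187 = (-1338 + √15695) - 32187 = -33525 + √15695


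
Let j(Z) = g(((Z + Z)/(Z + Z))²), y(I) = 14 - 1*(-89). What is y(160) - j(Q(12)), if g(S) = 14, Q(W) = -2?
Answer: 89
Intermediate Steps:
y(I) = 103 (y(I) = 14 + 89 = 103)
j(Z) = 14
y(160) - j(Q(12)) = 103 - 1*14 = 103 - 14 = 89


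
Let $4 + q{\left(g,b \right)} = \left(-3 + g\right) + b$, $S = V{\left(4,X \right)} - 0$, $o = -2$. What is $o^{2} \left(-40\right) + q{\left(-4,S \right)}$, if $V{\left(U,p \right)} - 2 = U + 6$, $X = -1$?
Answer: $-159$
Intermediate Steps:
$V{\left(U,p \right)} = 8 + U$ ($V{\left(U,p \right)} = 2 + \left(U + 6\right) = 2 + \left(6 + U\right) = 8 + U$)
$S = 12$ ($S = \left(8 + 4\right) - 0 = 12 + 0 = 12$)
$q{\left(g,b \right)} = -7 + b + g$ ($q{\left(g,b \right)} = -4 + \left(\left(-3 + g\right) + b\right) = -4 + \left(-3 + b + g\right) = -7 + b + g$)
$o^{2} \left(-40\right) + q{\left(-4,S \right)} = \left(-2\right)^{2} \left(-40\right) - -1 = 4 \left(-40\right) + 1 = -160 + 1 = -159$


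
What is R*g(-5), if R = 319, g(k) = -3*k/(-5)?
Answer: -957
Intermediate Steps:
g(k) = 3*k/5 (g(k) = -3*k*(-1)/5 = -(-3)*k/5 = 3*k/5)
R*g(-5) = 319*((⅗)*(-5)) = 319*(-3) = -957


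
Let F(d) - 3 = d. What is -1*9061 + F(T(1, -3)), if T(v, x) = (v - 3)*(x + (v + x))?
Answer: -9048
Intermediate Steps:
T(v, x) = (-3 + v)*(v + 2*x)
F(d) = 3 + d
-1*9061 + F(T(1, -3)) = -1*9061 + (3 + (1² - 6*(-3) - 3*1 + 2*1*(-3))) = -9061 + (3 + (1 + 18 - 3 - 6)) = -9061 + (3 + 10) = -9061 + 13 = -9048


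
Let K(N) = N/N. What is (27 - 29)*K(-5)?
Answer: -2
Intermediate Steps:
K(N) = 1
(27 - 29)*K(-5) = (27 - 29)*1 = -2*1 = -2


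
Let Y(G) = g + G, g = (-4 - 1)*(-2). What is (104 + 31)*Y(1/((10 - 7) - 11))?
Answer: 10665/8 ≈ 1333.1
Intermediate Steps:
g = 10 (g = -5*(-2) = 10)
Y(G) = 10 + G
(104 + 31)*Y(1/((10 - 7) - 11)) = (104 + 31)*(10 + 1/((10 - 7) - 11)) = 135*(10 + 1/(3 - 11)) = 135*(10 + 1/(-8)) = 135*(10 - ⅛) = 135*(79/8) = 10665/8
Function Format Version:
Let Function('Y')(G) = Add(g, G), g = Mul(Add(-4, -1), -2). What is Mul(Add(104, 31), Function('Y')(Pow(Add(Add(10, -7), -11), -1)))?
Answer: Rational(10665, 8) ≈ 1333.1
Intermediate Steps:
g = 10 (g = Mul(-5, -2) = 10)
Function('Y')(G) = Add(10, G)
Mul(Add(104, 31), Function('Y')(Pow(Add(Add(10, -7), -11), -1))) = Mul(Add(104, 31), Add(10, Pow(Add(Add(10, -7), -11), -1))) = Mul(135, Add(10, Pow(Add(3, -11), -1))) = Mul(135, Add(10, Pow(-8, -1))) = Mul(135, Add(10, Rational(-1, 8))) = Mul(135, Rational(79, 8)) = Rational(10665, 8)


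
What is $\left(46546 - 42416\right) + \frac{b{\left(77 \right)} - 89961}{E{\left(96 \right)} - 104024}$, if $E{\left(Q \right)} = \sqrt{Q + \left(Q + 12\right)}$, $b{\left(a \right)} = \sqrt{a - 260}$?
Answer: $4130 + \frac{89961 - i \sqrt{183}}{104024 - 2 \sqrt{51}} \approx 4130.9 - 0.00013006 i$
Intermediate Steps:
$b{\left(a \right)} = \sqrt{-260 + a}$
$E{\left(Q \right)} = \sqrt{12 + 2 Q}$ ($E{\left(Q \right)} = \sqrt{Q + \left(12 + Q\right)} = \sqrt{12 + 2 Q}$)
$\left(46546 - 42416\right) + \frac{b{\left(77 \right)} - 89961}{E{\left(96 \right)} - 104024} = \left(46546 - 42416\right) + \frac{\sqrt{-260 + 77} - 89961}{\sqrt{12 + 2 \cdot 96} - 104024} = 4130 + \frac{\sqrt{-183} - 89961}{\sqrt{12 + 192} - 104024} = 4130 + \frac{i \sqrt{183} - 89961}{\sqrt{204} - 104024} = 4130 + \frac{-89961 + i \sqrt{183}}{2 \sqrt{51} - 104024} = 4130 + \frac{-89961 + i \sqrt{183}}{-104024 + 2 \sqrt{51}}$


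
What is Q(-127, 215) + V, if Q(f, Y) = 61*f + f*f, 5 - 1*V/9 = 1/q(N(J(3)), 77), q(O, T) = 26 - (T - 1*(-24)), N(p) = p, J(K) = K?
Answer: 210678/25 ≈ 8427.1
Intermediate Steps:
q(O, T) = 2 - T (q(O, T) = 26 - (T + 24) = 26 - (24 + T) = 26 + (-24 - T) = 2 - T)
V = 1128/25 (V = 45 - 9/(2 - 1*77) = 45 - 9/(2 - 77) = 45 - 9/(-75) = 45 - 9*(-1/75) = 45 + 3/25 = 1128/25 ≈ 45.120)
Q(f, Y) = f**2 + 61*f (Q(f, Y) = 61*f + f**2 = f**2 + 61*f)
Q(-127, 215) + V = -127*(61 - 127) + 1128/25 = -127*(-66) + 1128/25 = 8382 + 1128/25 = 210678/25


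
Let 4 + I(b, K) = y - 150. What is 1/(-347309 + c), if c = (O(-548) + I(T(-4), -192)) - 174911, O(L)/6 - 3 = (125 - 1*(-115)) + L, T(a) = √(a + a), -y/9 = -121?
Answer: -1/523115 ≈ -1.9116e-6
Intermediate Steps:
y = 1089 (y = -9*(-121) = 1089)
T(a) = √2*√a (T(a) = √(2*a) = √2*√a)
I(b, K) = 935 (I(b, K) = -4 + (1089 - 150) = -4 + 939 = 935)
O(L) = 1458 + 6*L (O(L) = 18 + 6*((125 - 1*(-115)) + L) = 18 + 6*((125 + 115) + L) = 18 + 6*(240 + L) = 18 + (1440 + 6*L) = 1458 + 6*L)
c = -175806 (c = ((1458 + 6*(-548)) + 935) - 174911 = ((1458 - 3288) + 935) - 174911 = (-1830 + 935) - 174911 = -895 - 174911 = -175806)
1/(-347309 + c) = 1/(-347309 - 175806) = 1/(-523115) = -1/523115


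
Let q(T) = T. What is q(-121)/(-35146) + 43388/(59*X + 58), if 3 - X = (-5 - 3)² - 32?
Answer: -1524714635/58096338 ≈ -26.245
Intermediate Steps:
X = -29 (X = 3 - ((-5 - 3)² - 32) = 3 - ((-8)² - 32) = 3 - (64 - 32) = 3 - 1*32 = 3 - 32 = -29)
q(-121)/(-35146) + 43388/(59*X + 58) = -121/(-35146) + 43388/(59*(-29) + 58) = -121*(-1/35146) + 43388/(-1711 + 58) = 121/35146 + 43388/(-1653) = 121/35146 + 43388*(-1/1653) = 121/35146 - 43388/1653 = -1524714635/58096338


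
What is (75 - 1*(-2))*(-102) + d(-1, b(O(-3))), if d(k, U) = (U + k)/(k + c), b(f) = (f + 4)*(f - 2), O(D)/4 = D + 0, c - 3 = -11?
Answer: -23599/3 ≈ -7866.3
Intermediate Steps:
c = -8 (c = 3 - 11 = -8)
O(D) = 4*D (O(D) = 4*(D + 0) = 4*D)
b(f) = (-2 + f)*(4 + f) (b(f) = (4 + f)*(-2 + f) = (-2 + f)*(4 + f))
d(k, U) = (U + k)/(-8 + k) (d(k, U) = (U + k)/(k - 8) = (U + k)/(-8 + k))
(75 - 1*(-2))*(-102) + d(-1, b(O(-3))) = (75 - 1*(-2))*(-102) + ((-8 + (4*(-3))**2 + 2*(4*(-3))) - 1)/(-8 - 1) = (75 + 2)*(-102) + ((-8 + (-12)**2 + 2*(-12)) - 1)/(-9) = 77*(-102) - ((-8 + 144 - 24) - 1)/9 = -7854 - (112 - 1)/9 = -7854 - 1/9*111 = -7854 - 37/3 = -23599/3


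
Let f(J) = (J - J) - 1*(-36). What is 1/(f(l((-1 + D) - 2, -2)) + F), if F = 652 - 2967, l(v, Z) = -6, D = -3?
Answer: -1/2279 ≈ -0.00043879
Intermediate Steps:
F = -2315
f(J) = 36 (f(J) = 0 + 36 = 36)
1/(f(l((-1 + D) - 2, -2)) + F) = 1/(36 - 2315) = 1/(-2279) = -1/2279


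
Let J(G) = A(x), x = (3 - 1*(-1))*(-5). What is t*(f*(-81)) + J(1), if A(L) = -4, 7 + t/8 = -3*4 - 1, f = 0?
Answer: -4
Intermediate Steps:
x = -20 (x = (3 + 1)*(-5) = 4*(-5) = -20)
t = -160 (t = -56 + 8*(-3*4 - 1) = -56 + 8*(-12 - 1) = -56 + 8*(-13) = -56 - 104 = -160)
J(G) = -4
t*(f*(-81)) + J(1) = -0*(-81) - 4 = -160*0 - 4 = 0 - 4 = -4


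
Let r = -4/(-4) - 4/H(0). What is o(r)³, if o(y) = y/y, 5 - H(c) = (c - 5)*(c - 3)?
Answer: 1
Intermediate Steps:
H(c) = 5 - (-5 + c)*(-3 + c) (H(c) = 5 - (c - 5)*(c - 3) = 5 - (-5 + c)*(-3 + c))
r = 7/5 (r = -4/(-4) - 4/(-10 - 1*0² + 8*0) = -4*(-¼) - 4/(-10 - 1*0 + 0) = 1 - 4/(-10 + 0 + 0) = 1 - 4/(-10) = 1 - 4*(-⅒) = 1 + ⅖ = 7/5 ≈ 1.4000)
o(y) = 1
o(r)³ = 1³ = 1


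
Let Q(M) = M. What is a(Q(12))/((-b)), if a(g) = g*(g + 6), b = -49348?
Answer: 54/12337 ≈ 0.0043771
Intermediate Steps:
a(g) = g*(6 + g)
a(Q(12))/((-b)) = (12*(6 + 12))/((-1*(-49348))) = (12*18)/49348 = 216*(1/49348) = 54/12337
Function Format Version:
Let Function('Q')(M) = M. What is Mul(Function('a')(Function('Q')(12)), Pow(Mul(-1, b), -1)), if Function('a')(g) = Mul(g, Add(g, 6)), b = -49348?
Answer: Rational(54, 12337) ≈ 0.0043771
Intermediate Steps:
Function('a')(g) = Mul(g, Add(6, g))
Mul(Function('a')(Function('Q')(12)), Pow(Mul(-1, b), -1)) = Mul(Mul(12, Add(6, 12)), Pow(Mul(-1, -49348), -1)) = Mul(Mul(12, 18), Pow(49348, -1)) = Mul(216, Rational(1, 49348)) = Rational(54, 12337)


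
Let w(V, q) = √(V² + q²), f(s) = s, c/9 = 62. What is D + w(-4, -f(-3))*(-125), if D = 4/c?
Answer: -174373/279 ≈ -624.99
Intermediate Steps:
c = 558 (c = 9*62 = 558)
D = 2/279 (D = 4/558 = 4*(1/558) = 2/279 ≈ 0.0071685)
D + w(-4, -f(-3))*(-125) = 2/279 + √((-4)² + (-1*(-3))²)*(-125) = 2/279 + √(16 + 3²)*(-125) = 2/279 + √(16 + 9)*(-125) = 2/279 + √25*(-125) = 2/279 + 5*(-125) = 2/279 - 625 = -174373/279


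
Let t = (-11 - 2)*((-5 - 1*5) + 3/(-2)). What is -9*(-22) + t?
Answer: 695/2 ≈ 347.50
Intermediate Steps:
t = 299/2 (t = -13*((-5 - 5) + 3*(-½)) = -13*(-10 - 3/2) = -13*(-23/2) = 299/2 ≈ 149.50)
-9*(-22) + t = -9*(-22) + 299/2 = 198 + 299/2 = 695/2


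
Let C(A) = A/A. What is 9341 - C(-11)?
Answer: 9340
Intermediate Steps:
C(A) = 1
9341 - C(-11) = 9341 - 1*1 = 9341 - 1 = 9340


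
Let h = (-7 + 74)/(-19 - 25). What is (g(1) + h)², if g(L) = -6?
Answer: 109561/1936 ≈ 56.591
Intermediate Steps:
h = -67/44 (h = 67/(-44) = 67*(-1/44) = -67/44 ≈ -1.5227)
(g(1) + h)² = (-6 - 67/44)² = (-331/44)² = 109561/1936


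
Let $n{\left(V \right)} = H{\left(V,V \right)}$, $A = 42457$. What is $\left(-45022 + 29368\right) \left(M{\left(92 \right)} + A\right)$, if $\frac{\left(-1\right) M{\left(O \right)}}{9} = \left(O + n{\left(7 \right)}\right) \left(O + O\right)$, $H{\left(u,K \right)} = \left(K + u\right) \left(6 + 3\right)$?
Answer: $4986597354$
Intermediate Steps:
$H{\left(u,K \right)} = 9 K + 9 u$ ($H{\left(u,K \right)} = \left(K + u\right) 9 = 9 K + 9 u$)
$n{\left(V \right)} = 18 V$ ($n{\left(V \right)} = 9 V + 9 V = 18 V$)
$M{\left(O \right)} = - 18 O \left(126 + O\right)$ ($M{\left(O \right)} = - 9 \left(O + 18 \cdot 7\right) \left(O + O\right) = - 9 \left(O + 126\right) 2 O = - 9 \left(126 + O\right) 2 O = - 9 \cdot 2 O \left(126 + O\right) = - 18 O \left(126 + O\right)$)
$\left(-45022 + 29368\right) \left(M{\left(92 \right)} + A\right) = \left(-45022 + 29368\right) \left(\left(-18\right) 92 \left(126 + 92\right) + 42457\right) = - 15654 \left(\left(-18\right) 92 \cdot 218 + 42457\right) = - 15654 \left(-361008 + 42457\right) = \left(-15654\right) \left(-318551\right) = 4986597354$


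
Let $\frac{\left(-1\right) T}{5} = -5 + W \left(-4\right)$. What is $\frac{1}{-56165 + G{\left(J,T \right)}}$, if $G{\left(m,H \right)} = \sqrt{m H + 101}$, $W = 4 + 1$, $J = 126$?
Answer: $- \frac{56165}{3154491374} - \frac{11 \sqrt{131}}{3154491374} \approx -1.7845 \cdot 10^{-5}$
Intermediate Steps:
$W = 5$
$T = 125$ ($T = - 5 \left(-5 + 5 \left(-4\right)\right) = - 5 \left(-5 - 20\right) = \left(-5\right) \left(-25\right) = 125$)
$G{\left(m,H \right)} = \sqrt{101 + H m}$ ($G{\left(m,H \right)} = \sqrt{H m + 101} = \sqrt{101 + H m}$)
$\frac{1}{-56165 + G{\left(J,T \right)}} = \frac{1}{-56165 + \sqrt{101 + 125 \cdot 126}} = \frac{1}{-56165 + \sqrt{101 + 15750}} = \frac{1}{-56165 + \sqrt{15851}} = \frac{1}{-56165 + 11 \sqrt{131}}$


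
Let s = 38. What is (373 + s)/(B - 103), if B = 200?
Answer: 411/97 ≈ 4.2371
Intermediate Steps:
(373 + s)/(B - 103) = (373 + 38)/(200 - 103) = 411/97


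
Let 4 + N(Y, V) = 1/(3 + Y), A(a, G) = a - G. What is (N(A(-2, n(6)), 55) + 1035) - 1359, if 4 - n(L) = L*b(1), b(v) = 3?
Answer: -4919/15 ≈ -327.93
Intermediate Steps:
n(L) = 4 - 3*L (n(L) = 4 - L*3 = 4 - 3*L)
N(Y, V) = -4 + 1/(3 + Y)
(N(A(-2, n(6)), 55) + 1035) - 1359 = ((-11 - 4*(-2 - (4 - 3*6)))/(3 + (-2 - (4 - 3*6))) + 1035) - 1359 = ((-11 - 4*(-2 - (4 - 18)))/(3 + (-2 - (4 - 18))) + 1035) - 1359 = ((-11 - 4*(-2 - 1*(-14)))/(3 + (-2 - 1*(-14))) + 1035) - 1359 = ((-11 - 4*(-2 + 14))/(3 + (-2 + 14)) + 1035) - 1359 = ((-11 - 4*12)/(3 + 12) + 1035) - 1359 = ((-11 - 48)/15 + 1035) - 1359 = ((1/15)*(-59) + 1035) - 1359 = (-59/15 + 1035) - 1359 = 15466/15 - 1359 = -4919/15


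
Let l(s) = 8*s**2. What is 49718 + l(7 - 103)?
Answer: 123446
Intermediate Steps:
49718 + l(7 - 103) = 49718 + 8*(7 - 103)**2 = 49718 + 8*(-96)**2 = 49718 + 8*9216 = 49718 + 73728 = 123446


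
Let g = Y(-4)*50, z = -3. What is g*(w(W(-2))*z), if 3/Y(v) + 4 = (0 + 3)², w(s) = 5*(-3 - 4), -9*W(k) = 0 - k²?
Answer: 3150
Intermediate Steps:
W(k) = k²/9 (W(k) = -(0 - k²)/9 = -(-1)*k²/9 = k²/9)
w(s) = -35 (w(s) = 5*(-7) = -35)
Y(v) = ⅗ (Y(v) = 3/(-4 + (0 + 3)²) = 3/(-4 + 3²) = 3/(-4 + 9) = 3/5 = 3*(⅕) = ⅗)
g = 30 (g = (⅗)*50 = 30)
g*(w(W(-2))*z) = 30*(-35*(-3)) = 30*105 = 3150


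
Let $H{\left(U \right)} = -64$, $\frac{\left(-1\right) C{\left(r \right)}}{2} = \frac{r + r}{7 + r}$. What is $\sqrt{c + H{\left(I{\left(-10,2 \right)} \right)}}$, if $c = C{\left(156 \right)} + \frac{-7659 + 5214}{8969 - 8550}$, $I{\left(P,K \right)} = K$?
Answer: $\frac{i \sqrt{343602138703}}{68297} \approx 8.5827 i$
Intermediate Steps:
$C{\left(r \right)} = - \frac{4 r}{7 + r}$ ($C{\left(r \right)} = - 2 \frac{r + r}{7 + r} = - 2 \frac{2 r}{7 + r} = - \frac{4 r}{7 + r}$)
$c = - \frac{659991}{68297}$ ($c = \left(-4\right) 156 \frac{1}{7 + 156} + \frac{-7659 + 5214}{8969 - 8550} = \left(-4\right) 156 \cdot \frac{1}{163} - \frac{2445}{419} = - \frac{624}{163} - \frac{2445}{419} = - \frac{659991}{68297} \approx -9.6635$)
$\sqrt{c + H{\left(I{\left(-10,2 \right)} \right)}} = \sqrt{- \frac{659991}{68297} - 64} = \sqrt{- \frac{5030999}{68297}} = \frac{i \sqrt{343602138703}}{68297}$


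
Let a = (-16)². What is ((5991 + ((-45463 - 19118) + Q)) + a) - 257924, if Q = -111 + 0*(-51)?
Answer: -316369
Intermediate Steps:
Q = -111 (Q = -111 + 0 = -111)
a = 256
((5991 + ((-45463 - 19118) + Q)) + a) - 257924 = ((5991 + ((-45463 - 19118) - 111)) + 256) - 257924 = ((5991 + (-64581 - 111)) + 256) - 257924 = ((5991 - 64692) + 256) - 257924 = (-58701 + 256) - 257924 = -58445 - 257924 = -316369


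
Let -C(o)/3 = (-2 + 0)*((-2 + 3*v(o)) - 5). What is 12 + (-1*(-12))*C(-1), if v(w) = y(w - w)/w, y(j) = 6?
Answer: -1788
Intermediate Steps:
v(w) = 6/w
C(o) = -42 + 108/o (C(o) = -3*(-2 + 0)*((-2 + 3*(6/o)) - 5) = -(-6)*((-2 + 18/o) - 5) = -(-6)*(-7 + 18/o) = -3*(14 - 36/o) = -42 + 108/o)
12 + (-1*(-12))*C(-1) = 12 + (-1*(-12))*(-42 + 108/(-1)) = 12 + 12*(-42 + 108*(-1)) = 12 + 12*(-42 - 108) = 12 + 12*(-150) = 12 - 1800 = -1788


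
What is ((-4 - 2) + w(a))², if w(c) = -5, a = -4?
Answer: 121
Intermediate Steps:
((-4 - 2) + w(a))² = ((-4 - 2) - 5)² = (-6 - 5)² = (-11)² = 121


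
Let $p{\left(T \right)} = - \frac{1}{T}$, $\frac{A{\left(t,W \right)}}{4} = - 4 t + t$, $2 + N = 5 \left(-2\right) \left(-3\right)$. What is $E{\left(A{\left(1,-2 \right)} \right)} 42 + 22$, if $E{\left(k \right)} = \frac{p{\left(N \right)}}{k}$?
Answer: $\frac{177}{8} \approx 22.125$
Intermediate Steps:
$N = 28$ ($N = -2 + 5 \left(-2\right) \left(-3\right) = -2 - -30 = -2 + 30 = 28$)
$A{\left(t,W \right)} = - 12 t$ ($A{\left(t,W \right)} = 4 \left(- 4 t + t\right) = 4 \left(- 3 t\right) = - 12 t$)
$E{\left(k \right)} = - \frac{1}{28 k}$ ($E{\left(k \right)} = \frac{\left(-1\right) \frac{1}{28}}{k} = - \frac{1}{28 k}$)
$E{\left(A{\left(1,-2 \right)} \right)} 42 + 22 = - \frac{1}{28 \left(\left(-12\right) 1\right)} 42 + 22 = - \frac{1}{28 \left(-12\right)} 42 + 22 = \left(- \frac{1}{28}\right) \left(- \frac{1}{12}\right) 42 + 22 = \frac{1}{336} \cdot 42 + 22 = \frac{1}{8} + 22 = \frac{177}{8}$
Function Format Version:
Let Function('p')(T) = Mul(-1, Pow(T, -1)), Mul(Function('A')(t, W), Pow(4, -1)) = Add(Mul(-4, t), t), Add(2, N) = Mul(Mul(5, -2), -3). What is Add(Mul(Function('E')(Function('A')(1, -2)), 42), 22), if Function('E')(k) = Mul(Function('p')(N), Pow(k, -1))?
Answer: Rational(177, 8) ≈ 22.125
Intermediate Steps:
N = 28 (N = Add(-2, Mul(Mul(5, -2), -3)) = Add(-2, Mul(-10, -3)) = Add(-2, 30) = 28)
Function('A')(t, W) = Mul(-12, t) (Function('A')(t, W) = Mul(4, Add(Mul(-4, t), t)) = Mul(4, Mul(-3, t)) = Mul(-12, t))
Function('E')(k) = Mul(Rational(-1, 28), Pow(k, -1)) (Function('E')(k) = Mul(Mul(-1, Pow(28, -1)), Pow(k, -1)) = Mul(Mul(-1, Rational(1, 28)), Pow(k, -1)) = Mul(Rational(-1, 28), Pow(k, -1)))
Add(Mul(Function('E')(Function('A')(1, -2)), 42), 22) = Add(Mul(Mul(Rational(-1, 28), Pow(Mul(-12, 1), -1)), 42), 22) = Add(Mul(Mul(Rational(-1, 28), Pow(-12, -1)), 42), 22) = Add(Mul(Mul(Rational(-1, 28), Rational(-1, 12)), 42), 22) = Add(Mul(Rational(1, 336), 42), 22) = Add(Rational(1, 8), 22) = Rational(177, 8)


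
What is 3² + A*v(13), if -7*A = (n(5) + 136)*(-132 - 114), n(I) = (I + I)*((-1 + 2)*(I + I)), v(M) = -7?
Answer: -58047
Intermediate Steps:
n(I) = 4*I² (n(I) = (2*I)*(1*(2*I)) = (2*I)*(2*I) = 4*I²)
A = 58056/7 (A = -(4*5² + 136)*(-132 - 114)/7 = -(4*25 + 136)*(-246)/7 = -(100 + 136)*(-246)/7 = -236*(-246)/7 = -⅐*(-58056) = 58056/7 ≈ 8293.7)
3² + A*v(13) = 3² + (58056/7)*(-7) = 9 - 58056 = -58047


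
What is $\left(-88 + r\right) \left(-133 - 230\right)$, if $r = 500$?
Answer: $-149556$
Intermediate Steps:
$\left(-88 + r\right) \left(-133 - 230\right) = \left(-88 + 500\right) \left(-133 - 230\right) = 412 \left(-363\right) = -149556$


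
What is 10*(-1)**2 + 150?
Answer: 160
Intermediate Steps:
10*(-1)**2 + 150 = 10*1 + 150 = 10 + 150 = 160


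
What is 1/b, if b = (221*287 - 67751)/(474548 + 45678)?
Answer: -260113/2162 ≈ -120.31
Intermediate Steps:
b = -2162/260113 (b = (63427 - 67751)/520226 = -4324*1/520226 = -2162/260113 ≈ -0.0083118)
1/b = 1/(-2162/260113) = -260113/2162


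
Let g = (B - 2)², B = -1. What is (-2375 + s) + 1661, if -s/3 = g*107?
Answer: -3603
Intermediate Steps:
g = 9 (g = (-1 - 2)² = (-3)² = 9)
s = -2889 (s = -27*107 = -3*963 = -2889)
(-2375 + s) + 1661 = (-2375 - 2889) + 1661 = -5264 + 1661 = -3603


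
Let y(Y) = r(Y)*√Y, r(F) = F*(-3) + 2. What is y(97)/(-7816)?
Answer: 289*√97/7816 ≈ 0.36417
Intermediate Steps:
r(F) = 2 - 3*F (r(F) = -3*F + 2 = 2 - 3*F)
y(Y) = √Y*(2 - 3*Y) (y(Y) = (2 - 3*Y)*√Y = √Y*(2 - 3*Y))
y(97)/(-7816) = (√97*(2 - 3*97))/(-7816) = (√97*(2 - 291))*(-1/7816) = (√97*(-289))*(-1/7816) = -289*√97*(-1/7816) = 289*√97/7816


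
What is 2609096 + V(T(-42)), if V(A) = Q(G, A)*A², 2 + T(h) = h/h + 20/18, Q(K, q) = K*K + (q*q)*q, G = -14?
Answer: 154064652589/59049 ≈ 2.6091e+6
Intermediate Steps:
Q(K, q) = K² + q³ (Q(K, q) = K² + q²*q = K² + q³)
T(h) = ⅑ (T(h) = -2 + (h/h + 20/18) = -2 + (1 + 20*(1/18)) = -2 + (1 + 10/9) = -2 + 19/9 = ⅑)
V(A) = A²*(196 + A³) (V(A) = ((-14)² + A³)*A² = (196 + A³)*A² = A²*(196 + A³))
2609096 + V(T(-42)) = 2609096 + (⅑)²*(196 + (⅑)³) = 2609096 + (196 + 1/729)/81 = 2609096 + (1/81)*(142885/729) = 2609096 + 142885/59049 = 154064652589/59049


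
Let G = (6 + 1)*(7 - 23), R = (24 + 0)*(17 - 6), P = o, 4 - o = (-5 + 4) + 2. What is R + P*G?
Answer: -72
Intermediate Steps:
o = 3 (o = 4 - ((-5 + 4) + 2) = 4 - (-1 + 2) = 4 - 1*1 = 4 - 1 = 3)
P = 3
R = 264 (R = 24*11 = 264)
G = -112 (G = 7*(-16) = -112)
R + P*G = 264 + 3*(-112) = 264 - 336 = -72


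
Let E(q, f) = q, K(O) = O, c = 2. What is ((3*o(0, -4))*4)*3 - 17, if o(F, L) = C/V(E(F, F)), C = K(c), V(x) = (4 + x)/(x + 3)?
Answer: 37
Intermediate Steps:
V(x) = (4 + x)/(3 + x)
C = 2
o(F, L) = 2*(3 + F)/(4 + F) (o(F, L) = 2/(((4 + F)/(3 + F))) = 2*((3 + F)/(4 + F)) = 2*(3 + F)/(4 + F))
((3*o(0, -4))*4)*3 - 17 = ((3*(2*(3 + 0)/(4 + 0)))*4)*3 - 17 = ((3*(2*3/4))*4)*3 - 17 = ((3*(2*(¼)*3))*4)*3 - 17 = ((3*(3/2))*4)*3 - 17 = ((9/2)*4)*3 - 17 = 18*3 - 17 = 54 - 17 = 37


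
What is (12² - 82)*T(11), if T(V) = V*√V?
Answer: 682*√11 ≈ 2261.9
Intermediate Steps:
T(V) = V^(3/2)
(12² - 82)*T(11) = (12² - 82)*11^(3/2) = (144 - 82)*(11*√11) = 62*(11*√11) = 682*√11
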